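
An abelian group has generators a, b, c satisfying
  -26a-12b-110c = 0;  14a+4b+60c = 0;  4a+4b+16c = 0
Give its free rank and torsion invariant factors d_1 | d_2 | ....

rank_ℚ(R)=3; free=3−3=0
SNF(R) diag = [2, 2, 4] → torsion [2, 2, 4]

Answer: M ≅ ℤ/2 ⊕ ℤ/2 ⊕ ℤ/4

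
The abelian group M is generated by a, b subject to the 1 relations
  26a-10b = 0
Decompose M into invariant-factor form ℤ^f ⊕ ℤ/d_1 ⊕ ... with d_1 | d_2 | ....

Answer: M ≅ ℤ^1 ⊕ ℤ/2

Derivation:
rank_ℚ(R)=1; free=2−1=1
SNF(R) diag = [2] → torsion [2]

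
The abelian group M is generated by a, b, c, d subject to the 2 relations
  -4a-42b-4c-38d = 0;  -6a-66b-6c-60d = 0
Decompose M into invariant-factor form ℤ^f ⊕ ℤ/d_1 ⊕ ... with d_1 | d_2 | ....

rank_ℚ(R)=2; free=4−2=2
SNF(R) diag = [2, 6] → torsion [2, 6]

Answer: M ≅ ℤ^2 ⊕ ℤ/2 ⊕ ℤ/6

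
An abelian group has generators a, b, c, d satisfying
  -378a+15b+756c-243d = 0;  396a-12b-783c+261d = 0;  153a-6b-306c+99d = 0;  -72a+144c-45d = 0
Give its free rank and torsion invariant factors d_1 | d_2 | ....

rank_ℚ(R)=4; free=4−4=0
SNF(R) diag = [3, 9, 9, 27] → torsion [3, 9, 9, 27]

Answer: M ≅ ℤ/3 ⊕ ℤ/9 ⊕ ℤ/9 ⊕ ℤ/27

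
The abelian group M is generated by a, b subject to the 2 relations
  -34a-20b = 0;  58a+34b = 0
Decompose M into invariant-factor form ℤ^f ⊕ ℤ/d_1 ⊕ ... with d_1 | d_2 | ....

rank_ℚ(R)=2; free=2−2=0
SNF(R) diag = [2, 2] → torsion [2, 2]

Answer: M ≅ ℤ/2 ⊕ ℤ/2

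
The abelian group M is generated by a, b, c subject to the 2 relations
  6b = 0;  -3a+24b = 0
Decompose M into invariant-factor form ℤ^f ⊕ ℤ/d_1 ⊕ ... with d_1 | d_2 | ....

Answer: M ≅ ℤ^1 ⊕ ℤ/3 ⊕ ℤ/6

Derivation:
rank_ℚ(R)=2; free=3−2=1
SNF(R) diag = [3, 6] → torsion [3, 6]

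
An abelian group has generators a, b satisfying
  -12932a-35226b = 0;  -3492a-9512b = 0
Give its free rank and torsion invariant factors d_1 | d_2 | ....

rank_ℚ(R)=2; free=2−2=0
SNF(R) diag = [2, 4] → torsion [2, 4]

Answer: M ≅ ℤ/2 ⊕ ℤ/4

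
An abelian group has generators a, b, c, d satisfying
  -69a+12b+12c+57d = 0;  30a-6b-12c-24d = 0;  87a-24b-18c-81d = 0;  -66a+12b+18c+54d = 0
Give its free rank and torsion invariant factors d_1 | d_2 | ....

rank_ℚ(R)=4; free=4−4=0
SNF(R) diag = [3, 6, 6, 18] → torsion [3, 6, 6, 18]

Answer: M ≅ ℤ/3 ⊕ ℤ/6 ⊕ ℤ/6 ⊕ ℤ/18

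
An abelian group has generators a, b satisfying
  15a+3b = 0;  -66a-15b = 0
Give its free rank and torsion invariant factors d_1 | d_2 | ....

Answer: M ≅ ℤ/3 ⊕ ℤ/9

Derivation:
rank_ℚ(R)=2; free=2−2=0
SNF(R) diag = [3, 9] → torsion [3, 9]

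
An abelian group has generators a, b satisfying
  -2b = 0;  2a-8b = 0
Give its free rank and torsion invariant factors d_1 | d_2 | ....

rank_ℚ(R)=2; free=2−2=0
SNF(R) diag = [2, 2] → torsion [2, 2]

Answer: M ≅ ℤ/2 ⊕ ℤ/2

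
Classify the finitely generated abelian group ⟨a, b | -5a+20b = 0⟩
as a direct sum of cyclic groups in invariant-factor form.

rank_ℚ(R)=1; free=2−1=1
SNF(R) diag = [5] → torsion [5]

Answer: M ≅ ℤ^1 ⊕ ℤ/5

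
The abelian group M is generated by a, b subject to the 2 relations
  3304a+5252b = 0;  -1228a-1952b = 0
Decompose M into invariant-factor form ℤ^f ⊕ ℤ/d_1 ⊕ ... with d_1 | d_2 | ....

rank_ℚ(R)=2; free=2−2=0
SNF(R) diag = [4, 12] → torsion [4, 12]

Answer: M ≅ ℤ/4 ⊕ ℤ/12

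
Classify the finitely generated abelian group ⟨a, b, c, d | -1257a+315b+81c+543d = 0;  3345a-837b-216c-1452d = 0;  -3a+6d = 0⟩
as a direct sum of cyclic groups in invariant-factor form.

rank_ℚ(R)=3; free=4−3=1
SNF(R) diag = [3, 9, 27] → torsion [3, 9, 27]

Answer: M ≅ ℤ^1 ⊕ ℤ/3 ⊕ ℤ/9 ⊕ ℤ/27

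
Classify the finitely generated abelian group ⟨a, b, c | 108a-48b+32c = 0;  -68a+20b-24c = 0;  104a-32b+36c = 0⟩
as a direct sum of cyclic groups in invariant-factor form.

Answer: M ≅ ℤ/4 ⊕ ℤ/4 ⊕ ℤ/12

Derivation:
rank_ℚ(R)=3; free=3−3=0
SNF(R) diag = [4, 4, 12] → torsion [4, 4, 12]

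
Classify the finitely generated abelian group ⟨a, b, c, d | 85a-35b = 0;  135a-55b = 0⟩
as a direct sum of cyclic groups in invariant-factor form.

Answer: M ≅ ℤ^2 ⊕ ℤ/5 ⊕ ℤ/10

Derivation:
rank_ℚ(R)=2; free=4−2=2
SNF(R) diag = [5, 10] → torsion [5, 10]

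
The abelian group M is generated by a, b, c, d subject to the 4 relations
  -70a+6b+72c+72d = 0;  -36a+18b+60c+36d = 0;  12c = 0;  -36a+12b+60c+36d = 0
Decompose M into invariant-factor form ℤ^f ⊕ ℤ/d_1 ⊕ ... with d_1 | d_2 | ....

Answer: M ≅ ℤ/2 ⊕ ℤ/6 ⊕ ℤ/12 ⊕ ℤ/36

Derivation:
rank_ℚ(R)=4; free=4−4=0
SNF(R) diag = [2, 6, 12, 36] → torsion [2, 6, 12, 36]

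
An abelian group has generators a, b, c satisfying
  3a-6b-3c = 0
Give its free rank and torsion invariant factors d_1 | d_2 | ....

rank_ℚ(R)=1; free=3−1=2
SNF(R) diag = [3] → torsion [3]

Answer: M ≅ ℤ^2 ⊕ ℤ/3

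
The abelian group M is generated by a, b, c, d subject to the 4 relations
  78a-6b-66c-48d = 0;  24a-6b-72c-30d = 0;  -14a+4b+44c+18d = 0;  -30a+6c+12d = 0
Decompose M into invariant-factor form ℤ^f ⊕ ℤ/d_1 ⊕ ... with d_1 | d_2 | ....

Answer: M ≅ ℤ/2 ⊕ ℤ/6 ⊕ ℤ/6 ⊕ ℤ/18

Derivation:
rank_ℚ(R)=4; free=4−4=0
SNF(R) diag = [2, 6, 6, 18] → torsion [2, 6, 6, 18]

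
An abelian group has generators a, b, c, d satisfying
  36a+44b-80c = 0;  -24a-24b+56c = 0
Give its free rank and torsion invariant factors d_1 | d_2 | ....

Answer: M ≅ ℤ^2 ⊕ ℤ/4 ⊕ ℤ/8

Derivation:
rank_ℚ(R)=2; free=4−2=2
SNF(R) diag = [4, 8] → torsion [4, 8]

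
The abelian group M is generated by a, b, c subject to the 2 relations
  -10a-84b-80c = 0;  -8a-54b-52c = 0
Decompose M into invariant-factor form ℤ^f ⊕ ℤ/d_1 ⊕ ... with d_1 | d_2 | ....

Answer: M ≅ ℤ^1 ⊕ ℤ/2 ⊕ ℤ/6

Derivation:
rank_ℚ(R)=2; free=3−2=1
SNF(R) diag = [2, 6] → torsion [2, 6]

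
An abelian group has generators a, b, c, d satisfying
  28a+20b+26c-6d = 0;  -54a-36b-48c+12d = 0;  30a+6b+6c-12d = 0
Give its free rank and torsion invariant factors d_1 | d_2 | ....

Answer: M ≅ ℤ^1 ⊕ ℤ/2 ⊕ ℤ/6 ⊕ ℤ/6

Derivation:
rank_ℚ(R)=3; free=4−3=1
SNF(R) diag = [2, 6, 6] → torsion [2, 6, 6]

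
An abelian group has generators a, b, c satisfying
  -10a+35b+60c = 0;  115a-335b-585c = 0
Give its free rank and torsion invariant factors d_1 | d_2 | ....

rank_ℚ(R)=2; free=3−2=1
SNF(R) diag = [5, 15] → torsion [5, 15]

Answer: M ≅ ℤ^1 ⊕ ℤ/5 ⊕ ℤ/15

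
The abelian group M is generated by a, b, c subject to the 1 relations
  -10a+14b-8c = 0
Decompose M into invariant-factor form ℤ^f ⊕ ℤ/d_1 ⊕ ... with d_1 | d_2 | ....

rank_ℚ(R)=1; free=3−1=2
SNF(R) diag = [2] → torsion [2]

Answer: M ≅ ℤ^2 ⊕ ℤ/2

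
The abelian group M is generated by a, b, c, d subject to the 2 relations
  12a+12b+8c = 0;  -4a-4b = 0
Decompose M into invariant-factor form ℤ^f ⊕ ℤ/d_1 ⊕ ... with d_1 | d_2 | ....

rank_ℚ(R)=2; free=4−2=2
SNF(R) diag = [4, 8] → torsion [4, 8]

Answer: M ≅ ℤ^2 ⊕ ℤ/4 ⊕ ℤ/8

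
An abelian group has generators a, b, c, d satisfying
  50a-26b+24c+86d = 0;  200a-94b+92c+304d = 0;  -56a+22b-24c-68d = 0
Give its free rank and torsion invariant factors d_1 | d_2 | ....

Answer: M ≅ ℤ^1 ⊕ ℤ/2 ⊕ ℤ/2 ⊕ ℤ/4

Derivation:
rank_ℚ(R)=3; free=4−3=1
SNF(R) diag = [2, 2, 4] → torsion [2, 2, 4]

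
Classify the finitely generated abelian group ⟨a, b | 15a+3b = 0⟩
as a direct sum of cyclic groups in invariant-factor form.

Answer: M ≅ ℤ^1 ⊕ ℤ/3

Derivation:
rank_ℚ(R)=1; free=2−1=1
SNF(R) diag = [3] → torsion [3]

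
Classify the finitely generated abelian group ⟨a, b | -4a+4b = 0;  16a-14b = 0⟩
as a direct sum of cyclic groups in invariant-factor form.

Answer: M ≅ ℤ/2 ⊕ ℤ/4

Derivation:
rank_ℚ(R)=2; free=2−2=0
SNF(R) diag = [2, 4] → torsion [2, 4]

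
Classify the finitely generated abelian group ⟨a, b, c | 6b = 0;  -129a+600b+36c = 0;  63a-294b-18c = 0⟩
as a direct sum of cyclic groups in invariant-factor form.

rank_ℚ(R)=3; free=3−3=0
SNF(R) diag = [3, 6, 18] → torsion [3, 6, 18]

Answer: M ≅ ℤ/3 ⊕ ℤ/6 ⊕ ℤ/18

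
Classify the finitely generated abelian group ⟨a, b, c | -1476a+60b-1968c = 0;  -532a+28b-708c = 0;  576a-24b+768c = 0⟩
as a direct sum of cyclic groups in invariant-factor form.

rank_ℚ(R)=3; free=3−3=0
SNF(R) diag = [4, 12, 24] → torsion [4, 12, 24]

Answer: M ≅ ℤ/4 ⊕ ℤ/12 ⊕ ℤ/24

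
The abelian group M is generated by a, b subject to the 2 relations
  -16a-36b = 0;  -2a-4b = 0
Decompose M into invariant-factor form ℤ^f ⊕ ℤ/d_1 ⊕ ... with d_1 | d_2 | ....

Answer: M ≅ ℤ/2 ⊕ ℤ/4

Derivation:
rank_ℚ(R)=2; free=2−2=0
SNF(R) diag = [2, 4] → torsion [2, 4]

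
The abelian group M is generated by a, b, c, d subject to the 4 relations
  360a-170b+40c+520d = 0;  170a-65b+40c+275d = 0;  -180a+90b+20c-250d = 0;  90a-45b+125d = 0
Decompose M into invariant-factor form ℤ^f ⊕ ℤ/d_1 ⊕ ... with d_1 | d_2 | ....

Answer: M ≅ ℤ/5 ⊕ ℤ/10 ⊕ ℤ/20 ⊕ ℤ/20

Derivation:
rank_ℚ(R)=4; free=4−4=0
SNF(R) diag = [5, 10, 20, 20] → torsion [5, 10, 20, 20]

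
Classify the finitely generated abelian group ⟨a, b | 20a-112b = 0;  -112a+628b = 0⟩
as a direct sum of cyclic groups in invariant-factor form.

Answer: M ≅ ℤ/4 ⊕ ℤ/4

Derivation:
rank_ℚ(R)=2; free=2−2=0
SNF(R) diag = [4, 4] → torsion [4, 4]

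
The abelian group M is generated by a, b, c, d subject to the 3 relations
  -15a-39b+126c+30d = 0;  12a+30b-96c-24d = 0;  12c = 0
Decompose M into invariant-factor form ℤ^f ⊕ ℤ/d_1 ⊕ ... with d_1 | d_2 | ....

rank_ℚ(R)=3; free=4−3=1
SNF(R) diag = [3, 6, 12] → torsion [3, 6, 12]

Answer: M ≅ ℤ^1 ⊕ ℤ/3 ⊕ ℤ/6 ⊕ ℤ/12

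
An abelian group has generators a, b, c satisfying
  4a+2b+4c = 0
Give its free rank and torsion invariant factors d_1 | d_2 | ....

Answer: M ≅ ℤ^2 ⊕ ℤ/2

Derivation:
rank_ℚ(R)=1; free=3−1=2
SNF(R) diag = [2] → torsion [2]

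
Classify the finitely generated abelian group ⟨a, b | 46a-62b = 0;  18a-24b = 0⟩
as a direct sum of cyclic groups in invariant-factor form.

rank_ℚ(R)=2; free=2−2=0
SNF(R) diag = [2, 6] → torsion [2, 6]

Answer: M ≅ ℤ/2 ⊕ ℤ/6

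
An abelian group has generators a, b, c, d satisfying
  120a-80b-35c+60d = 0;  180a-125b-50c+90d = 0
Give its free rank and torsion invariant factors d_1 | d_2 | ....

rank_ℚ(R)=2; free=4−2=2
SNF(R) diag = [5, 15] → torsion [5, 15]

Answer: M ≅ ℤ^2 ⊕ ℤ/5 ⊕ ℤ/15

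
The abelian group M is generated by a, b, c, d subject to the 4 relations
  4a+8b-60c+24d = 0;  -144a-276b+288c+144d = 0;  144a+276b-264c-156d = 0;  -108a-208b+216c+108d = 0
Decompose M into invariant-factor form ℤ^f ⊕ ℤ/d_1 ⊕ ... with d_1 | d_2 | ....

Answer: M ≅ ℤ/4 ⊕ ℤ/4 ⊕ ℤ/12 ⊕ ℤ/36

Derivation:
rank_ℚ(R)=4; free=4−4=0
SNF(R) diag = [4, 4, 12, 36] → torsion [4, 4, 12, 36]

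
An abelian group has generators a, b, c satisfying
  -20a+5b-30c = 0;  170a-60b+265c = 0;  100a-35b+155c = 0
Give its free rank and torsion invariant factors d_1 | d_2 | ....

Answer: M ≅ ℤ/5 ⊕ ℤ/5 ⊕ ℤ/10

Derivation:
rank_ℚ(R)=3; free=3−3=0
SNF(R) diag = [5, 5, 10] → torsion [5, 5, 10]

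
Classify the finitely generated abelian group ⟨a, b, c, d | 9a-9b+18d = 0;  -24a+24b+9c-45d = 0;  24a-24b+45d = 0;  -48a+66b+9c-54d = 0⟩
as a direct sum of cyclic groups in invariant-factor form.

rank_ℚ(R)=4; free=4−4=0
SNF(R) diag = [3, 9, 9, 18] → torsion [3, 9, 9, 18]

Answer: M ≅ ℤ/3 ⊕ ℤ/9 ⊕ ℤ/9 ⊕ ℤ/18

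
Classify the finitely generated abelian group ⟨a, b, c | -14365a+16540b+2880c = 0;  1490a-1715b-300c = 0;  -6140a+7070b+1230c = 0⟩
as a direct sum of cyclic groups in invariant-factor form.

Answer: M ≅ ℤ/5 ⊕ ℤ/15 ⊕ ℤ/30

Derivation:
rank_ℚ(R)=3; free=3−3=0
SNF(R) diag = [5, 15, 30] → torsion [5, 15, 30]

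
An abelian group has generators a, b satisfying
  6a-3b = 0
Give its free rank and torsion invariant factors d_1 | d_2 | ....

Answer: M ≅ ℤ^1 ⊕ ℤ/3

Derivation:
rank_ℚ(R)=1; free=2−1=1
SNF(R) diag = [3] → torsion [3]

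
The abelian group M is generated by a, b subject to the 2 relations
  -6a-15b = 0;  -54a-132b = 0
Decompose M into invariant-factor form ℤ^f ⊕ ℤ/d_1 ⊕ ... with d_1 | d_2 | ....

rank_ℚ(R)=2; free=2−2=0
SNF(R) diag = [3, 6] → torsion [3, 6]

Answer: M ≅ ℤ/3 ⊕ ℤ/6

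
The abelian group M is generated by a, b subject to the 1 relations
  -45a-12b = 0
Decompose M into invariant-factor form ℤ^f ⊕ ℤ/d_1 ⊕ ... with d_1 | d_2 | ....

Answer: M ≅ ℤ^1 ⊕ ℤ/3

Derivation:
rank_ℚ(R)=1; free=2−1=1
SNF(R) diag = [3] → torsion [3]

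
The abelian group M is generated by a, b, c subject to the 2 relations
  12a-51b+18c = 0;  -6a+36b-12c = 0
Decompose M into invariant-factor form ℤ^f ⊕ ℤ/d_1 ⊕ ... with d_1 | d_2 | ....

Answer: M ≅ ℤ^1 ⊕ ℤ/3 ⊕ ℤ/6

Derivation:
rank_ℚ(R)=2; free=3−2=1
SNF(R) diag = [3, 6] → torsion [3, 6]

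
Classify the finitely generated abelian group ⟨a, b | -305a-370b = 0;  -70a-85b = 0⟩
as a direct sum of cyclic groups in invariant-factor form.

rank_ℚ(R)=2; free=2−2=0
SNF(R) diag = [5, 5] → torsion [5, 5]

Answer: M ≅ ℤ/5 ⊕ ℤ/5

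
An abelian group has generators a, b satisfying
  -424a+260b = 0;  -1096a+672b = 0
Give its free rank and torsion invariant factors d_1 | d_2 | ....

Answer: M ≅ ℤ/4 ⊕ ℤ/8

Derivation:
rank_ℚ(R)=2; free=2−2=0
SNF(R) diag = [4, 8] → torsion [4, 8]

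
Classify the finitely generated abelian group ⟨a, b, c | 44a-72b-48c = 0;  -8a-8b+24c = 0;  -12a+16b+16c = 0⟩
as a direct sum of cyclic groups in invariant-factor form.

rank_ℚ(R)=3; free=3−3=0
SNF(R) diag = [4, 8, 8] → torsion [4, 8, 8]

Answer: M ≅ ℤ/4 ⊕ ℤ/8 ⊕ ℤ/8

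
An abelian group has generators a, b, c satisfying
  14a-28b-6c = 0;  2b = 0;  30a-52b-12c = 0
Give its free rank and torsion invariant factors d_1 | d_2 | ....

Answer: M ≅ ℤ/2 ⊕ ℤ/2 ⊕ ℤ/6

Derivation:
rank_ℚ(R)=3; free=3−3=0
SNF(R) diag = [2, 2, 6] → torsion [2, 2, 6]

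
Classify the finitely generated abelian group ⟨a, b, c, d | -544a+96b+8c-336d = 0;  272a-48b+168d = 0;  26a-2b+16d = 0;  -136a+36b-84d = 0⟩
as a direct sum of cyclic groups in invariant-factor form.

rank_ℚ(R)=4; free=4−4=0
SNF(R) diag = [2, 4, 8, 24] → torsion [2, 4, 8, 24]

Answer: M ≅ ℤ/2 ⊕ ℤ/4 ⊕ ℤ/8 ⊕ ℤ/24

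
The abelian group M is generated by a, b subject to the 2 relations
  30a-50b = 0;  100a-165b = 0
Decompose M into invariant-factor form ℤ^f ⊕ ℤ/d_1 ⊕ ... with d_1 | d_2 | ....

Answer: M ≅ ℤ/5 ⊕ ℤ/10

Derivation:
rank_ℚ(R)=2; free=2−2=0
SNF(R) diag = [5, 10] → torsion [5, 10]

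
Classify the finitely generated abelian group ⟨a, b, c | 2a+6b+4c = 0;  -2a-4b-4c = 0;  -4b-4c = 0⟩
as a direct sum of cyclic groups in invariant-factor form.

rank_ℚ(R)=3; free=3−3=0
SNF(R) diag = [2, 2, 4] → torsion [2, 2, 4]

Answer: M ≅ ℤ/2 ⊕ ℤ/2 ⊕ ℤ/4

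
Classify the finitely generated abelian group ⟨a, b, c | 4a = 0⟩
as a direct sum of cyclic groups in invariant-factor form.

rank_ℚ(R)=1; free=3−1=2
SNF(R) diag = [4] → torsion [4]

Answer: M ≅ ℤ^2 ⊕ ℤ/4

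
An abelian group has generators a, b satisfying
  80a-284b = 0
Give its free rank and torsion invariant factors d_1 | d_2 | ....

rank_ℚ(R)=1; free=2−1=1
SNF(R) diag = [4] → torsion [4]

Answer: M ≅ ℤ^1 ⊕ ℤ/4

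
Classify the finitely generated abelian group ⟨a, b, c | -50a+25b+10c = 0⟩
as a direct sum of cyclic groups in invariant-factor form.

Answer: M ≅ ℤ^2 ⊕ ℤ/5

Derivation:
rank_ℚ(R)=1; free=3−1=2
SNF(R) diag = [5] → torsion [5]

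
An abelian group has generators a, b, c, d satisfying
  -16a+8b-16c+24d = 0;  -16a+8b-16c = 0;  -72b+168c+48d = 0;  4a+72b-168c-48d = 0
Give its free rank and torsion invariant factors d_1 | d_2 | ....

Answer: M ≅ ℤ/4 ⊕ ℤ/8 ⊕ ℤ/24 ⊕ ℤ/24

Derivation:
rank_ℚ(R)=4; free=4−4=0
SNF(R) diag = [4, 8, 24, 24] → torsion [4, 8, 24, 24]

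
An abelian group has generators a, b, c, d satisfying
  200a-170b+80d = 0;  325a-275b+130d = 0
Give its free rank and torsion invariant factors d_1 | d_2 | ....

rank_ℚ(R)=2; free=4−2=2
SNF(R) diag = [5, 10] → torsion [5, 10]

Answer: M ≅ ℤ^2 ⊕ ℤ/5 ⊕ ℤ/10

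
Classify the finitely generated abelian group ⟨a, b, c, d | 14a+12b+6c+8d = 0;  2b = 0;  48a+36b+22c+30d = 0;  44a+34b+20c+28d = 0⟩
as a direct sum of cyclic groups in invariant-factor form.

Answer: M ≅ ℤ/2 ⊕ ℤ/2 ⊕ ℤ/2 ⊕ ℤ/4

Derivation:
rank_ℚ(R)=4; free=4−4=0
SNF(R) diag = [2, 2, 2, 4] → torsion [2, 2, 2, 4]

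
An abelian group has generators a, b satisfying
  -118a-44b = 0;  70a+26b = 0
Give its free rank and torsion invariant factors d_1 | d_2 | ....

Answer: M ≅ ℤ/2 ⊕ ℤ/6

Derivation:
rank_ℚ(R)=2; free=2−2=0
SNF(R) diag = [2, 6] → torsion [2, 6]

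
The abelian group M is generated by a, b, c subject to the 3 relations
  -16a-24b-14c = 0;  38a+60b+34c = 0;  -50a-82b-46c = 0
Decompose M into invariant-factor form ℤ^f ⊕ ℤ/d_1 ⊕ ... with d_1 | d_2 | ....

rank_ℚ(R)=3; free=3−3=0
SNF(R) diag = [2, 2, 6] → torsion [2, 2, 6]

Answer: M ≅ ℤ/2 ⊕ ℤ/2 ⊕ ℤ/6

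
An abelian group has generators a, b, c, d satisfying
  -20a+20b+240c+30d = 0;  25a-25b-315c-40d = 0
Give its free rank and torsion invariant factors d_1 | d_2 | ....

rank_ℚ(R)=2; free=4−2=2
SNF(R) diag = [5, 10] → torsion [5, 10]

Answer: M ≅ ℤ^2 ⊕ ℤ/5 ⊕ ℤ/10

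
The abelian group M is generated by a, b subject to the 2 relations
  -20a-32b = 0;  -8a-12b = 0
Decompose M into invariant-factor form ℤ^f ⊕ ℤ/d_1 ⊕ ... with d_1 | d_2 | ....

Answer: M ≅ ℤ/4 ⊕ ℤ/4

Derivation:
rank_ℚ(R)=2; free=2−2=0
SNF(R) diag = [4, 4] → torsion [4, 4]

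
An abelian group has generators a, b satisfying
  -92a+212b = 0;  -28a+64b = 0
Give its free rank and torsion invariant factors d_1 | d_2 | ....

rank_ℚ(R)=2; free=2−2=0
SNF(R) diag = [4, 12] → torsion [4, 12]

Answer: M ≅ ℤ/4 ⊕ ℤ/12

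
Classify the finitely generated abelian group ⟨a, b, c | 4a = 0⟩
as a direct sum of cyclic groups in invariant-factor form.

Answer: M ≅ ℤ^2 ⊕ ℤ/4

Derivation:
rank_ℚ(R)=1; free=3−1=2
SNF(R) diag = [4] → torsion [4]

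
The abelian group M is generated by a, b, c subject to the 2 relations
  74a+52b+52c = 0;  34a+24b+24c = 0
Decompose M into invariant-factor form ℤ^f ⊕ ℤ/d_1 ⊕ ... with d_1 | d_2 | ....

rank_ℚ(R)=2; free=3−2=1
SNF(R) diag = [2, 4] → torsion [2, 4]

Answer: M ≅ ℤ^1 ⊕ ℤ/2 ⊕ ℤ/4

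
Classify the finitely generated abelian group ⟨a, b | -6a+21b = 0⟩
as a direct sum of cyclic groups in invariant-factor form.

Answer: M ≅ ℤ^1 ⊕ ℤ/3

Derivation:
rank_ℚ(R)=1; free=2−1=1
SNF(R) diag = [3] → torsion [3]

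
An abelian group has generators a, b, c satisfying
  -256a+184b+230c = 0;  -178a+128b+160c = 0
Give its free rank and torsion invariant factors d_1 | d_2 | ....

rank_ℚ(R)=2; free=3−2=1
SNF(R) diag = [2, 2] → torsion [2, 2]

Answer: M ≅ ℤ^1 ⊕ ℤ/2 ⊕ ℤ/2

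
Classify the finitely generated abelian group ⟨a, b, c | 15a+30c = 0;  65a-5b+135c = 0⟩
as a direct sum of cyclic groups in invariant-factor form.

Answer: M ≅ ℤ^1 ⊕ ℤ/5 ⊕ ℤ/15

Derivation:
rank_ℚ(R)=2; free=3−2=1
SNF(R) diag = [5, 15] → torsion [5, 15]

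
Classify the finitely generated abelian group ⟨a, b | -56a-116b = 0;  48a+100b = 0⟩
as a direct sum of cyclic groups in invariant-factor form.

rank_ℚ(R)=2; free=2−2=0
SNF(R) diag = [4, 8] → torsion [4, 8]

Answer: M ≅ ℤ/4 ⊕ ℤ/8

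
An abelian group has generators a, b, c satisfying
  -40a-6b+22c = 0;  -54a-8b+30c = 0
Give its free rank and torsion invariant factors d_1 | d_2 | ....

rank_ℚ(R)=2; free=3−2=1
SNF(R) diag = [2, 2] → torsion [2, 2]

Answer: M ≅ ℤ^1 ⊕ ℤ/2 ⊕ ℤ/2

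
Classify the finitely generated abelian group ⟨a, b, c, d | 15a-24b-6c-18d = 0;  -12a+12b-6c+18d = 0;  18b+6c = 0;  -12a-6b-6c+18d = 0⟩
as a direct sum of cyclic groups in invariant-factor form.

rank_ℚ(R)=4; free=4−4=0
SNF(R) diag = [3, 6, 18, 18] → torsion [3, 6, 18, 18]

Answer: M ≅ ℤ/3 ⊕ ℤ/6 ⊕ ℤ/18 ⊕ ℤ/18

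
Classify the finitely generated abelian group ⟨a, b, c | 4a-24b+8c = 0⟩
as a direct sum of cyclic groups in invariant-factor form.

rank_ℚ(R)=1; free=3−1=2
SNF(R) diag = [4] → torsion [4]

Answer: M ≅ ℤ^2 ⊕ ℤ/4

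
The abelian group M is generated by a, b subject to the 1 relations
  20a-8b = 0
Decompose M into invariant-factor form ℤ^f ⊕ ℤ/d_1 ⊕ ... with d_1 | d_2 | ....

Answer: M ≅ ℤ^1 ⊕ ℤ/4

Derivation:
rank_ℚ(R)=1; free=2−1=1
SNF(R) diag = [4] → torsion [4]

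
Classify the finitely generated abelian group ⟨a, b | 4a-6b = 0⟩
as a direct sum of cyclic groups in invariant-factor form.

Answer: M ≅ ℤ^1 ⊕ ℤ/2

Derivation:
rank_ℚ(R)=1; free=2−1=1
SNF(R) diag = [2] → torsion [2]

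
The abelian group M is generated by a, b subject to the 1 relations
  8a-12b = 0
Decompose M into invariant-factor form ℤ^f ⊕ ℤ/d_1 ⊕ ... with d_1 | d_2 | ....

Answer: M ≅ ℤ^1 ⊕ ℤ/4

Derivation:
rank_ℚ(R)=1; free=2−1=1
SNF(R) diag = [4] → torsion [4]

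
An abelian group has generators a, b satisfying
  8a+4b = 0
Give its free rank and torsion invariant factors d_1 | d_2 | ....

rank_ℚ(R)=1; free=2−1=1
SNF(R) diag = [4] → torsion [4]

Answer: M ≅ ℤ^1 ⊕ ℤ/4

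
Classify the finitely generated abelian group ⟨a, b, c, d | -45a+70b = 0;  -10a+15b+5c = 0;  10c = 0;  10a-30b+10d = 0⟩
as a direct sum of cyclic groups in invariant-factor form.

rank_ℚ(R)=4; free=4−4=0
SNF(R) diag = [5, 5, 10, 10] → torsion [5, 5, 10, 10]

Answer: M ≅ ℤ/5 ⊕ ℤ/5 ⊕ ℤ/10 ⊕ ℤ/10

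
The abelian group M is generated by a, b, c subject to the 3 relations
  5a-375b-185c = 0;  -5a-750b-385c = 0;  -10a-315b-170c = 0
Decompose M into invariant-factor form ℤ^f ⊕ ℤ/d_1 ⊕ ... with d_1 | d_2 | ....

rank_ℚ(R)=3; free=3−3=0
SNF(R) diag = [5, 15, 30] → torsion [5, 15, 30]

Answer: M ≅ ℤ/5 ⊕ ℤ/15 ⊕ ℤ/30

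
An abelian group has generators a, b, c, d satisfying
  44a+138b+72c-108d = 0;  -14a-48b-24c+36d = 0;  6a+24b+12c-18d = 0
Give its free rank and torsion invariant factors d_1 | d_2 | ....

rank_ℚ(R)=3; free=4−3=1
SNF(R) diag = [2, 6, 6] → torsion [2, 6, 6]

Answer: M ≅ ℤ^1 ⊕ ℤ/2 ⊕ ℤ/6 ⊕ ℤ/6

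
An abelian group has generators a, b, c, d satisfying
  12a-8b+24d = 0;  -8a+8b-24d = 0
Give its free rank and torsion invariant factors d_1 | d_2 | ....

rank_ℚ(R)=2; free=4−2=2
SNF(R) diag = [4, 8] → torsion [4, 8]

Answer: M ≅ ℤ^2 ⊕ ℤ/4 ⊕ ℤ/8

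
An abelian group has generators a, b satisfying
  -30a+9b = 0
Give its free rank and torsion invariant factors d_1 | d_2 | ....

Answer: M ≅ ℤ^1 ⊕ ℤ/3

Derivation:
rank_ℚ(R)=1; free=2−1=1
SNF(R) diag = [3] → torsion [3]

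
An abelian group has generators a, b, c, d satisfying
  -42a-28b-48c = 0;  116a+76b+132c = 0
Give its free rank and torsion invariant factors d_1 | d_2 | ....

Answer: M ≅ ℤ^2 ⊕ ℤ/2 ⊕ ℤ/4

Derivation:
rank_ℚ(R)=2; free=4−2=2
SNF(R) diag = [2, 4] → torsion [2, 4]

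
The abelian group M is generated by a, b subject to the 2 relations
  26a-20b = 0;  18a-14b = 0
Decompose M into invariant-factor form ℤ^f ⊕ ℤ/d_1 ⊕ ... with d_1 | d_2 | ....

Answer: M ≅ ℤ/2 ⊕ ℤ/2

Derivation:
rank_ℚ(R)=2; free=2−2=0
SNF(R) diag = [2, 2] → torsion [2, 2]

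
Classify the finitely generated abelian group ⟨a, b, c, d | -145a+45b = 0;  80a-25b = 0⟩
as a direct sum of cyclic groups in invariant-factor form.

rank_ℚ(R)=2; free=4−2=2
SNF(R) diag = [5, 5] → torsion [5, 5]

Answer: M ≅ ℤ^2 ⊕ ℤ/5 ⊕ ℤ/5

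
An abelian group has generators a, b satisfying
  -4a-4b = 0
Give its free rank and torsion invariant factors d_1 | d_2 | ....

Answer: M ≅ ℤ^1 ⊕ ℤ/4

Derivation:
rank_ℚ(R)=1; free=2−1=1
SNF(R) diag = [4] → torsion [4]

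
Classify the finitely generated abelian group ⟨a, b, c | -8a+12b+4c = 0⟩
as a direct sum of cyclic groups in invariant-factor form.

rank_ℚ(R)=1; free=3−1=2
SNF(R) diag = [4] → torsion [4]

Answer: M ≅ ℤ^2 ⊕ ℤ/4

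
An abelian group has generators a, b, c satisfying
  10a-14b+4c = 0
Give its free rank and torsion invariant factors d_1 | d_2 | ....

rank_ℚ(R)=1; free=3−1=2
SNF(R) diag = [2] → torsion [2]

Answer: M ≅ ℤ^2 ⊕ ℤ/2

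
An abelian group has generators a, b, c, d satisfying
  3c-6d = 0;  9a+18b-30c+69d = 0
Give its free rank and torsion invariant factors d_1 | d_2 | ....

rank_ℚ(R)=2; free=4−2=2
SNF(R) diag = [3, 9] → torsion [3, 9]

Answer: M ≅ ℤ^2 ⊕ ℤ/3 ⊕ ℤ/9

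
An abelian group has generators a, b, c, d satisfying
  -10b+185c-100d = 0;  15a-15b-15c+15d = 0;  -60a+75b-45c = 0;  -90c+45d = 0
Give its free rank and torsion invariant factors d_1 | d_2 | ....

rank_ℚ(R)=4; free=4−4=0
SNF(R) diag = [5, 15, 15, 45] → torsion [5, 15, 15, 45]

Answer: M ≅ ℤ/5 ⊕ ℤ/15 ⊕ ℤ/15 ⊕ ℤ/45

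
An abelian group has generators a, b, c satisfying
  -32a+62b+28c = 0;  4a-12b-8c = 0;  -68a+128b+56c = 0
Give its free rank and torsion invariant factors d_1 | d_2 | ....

Answer: M ≅ ℤ/2 ⊕ ℤ/4 ⊕ ℤ/8

Derivation:
rank_ℚ(R)=3; free=3−3=0
SNF(R) diag = [2, 4, 8] → torsion [2, 4, 8]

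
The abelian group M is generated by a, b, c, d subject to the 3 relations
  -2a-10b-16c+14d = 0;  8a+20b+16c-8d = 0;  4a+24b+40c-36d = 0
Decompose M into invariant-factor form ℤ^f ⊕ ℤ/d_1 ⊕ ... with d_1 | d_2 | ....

rank_ℚ(R)=3; free=4−3=1
SNF(R) diag = [2, 4, 8] → torsion [2, 4, 8]

Answer: M ≅ ℤ^1 ⊕ ℤ/2 ⊕ ℤ/4 ⊕ ℤ/8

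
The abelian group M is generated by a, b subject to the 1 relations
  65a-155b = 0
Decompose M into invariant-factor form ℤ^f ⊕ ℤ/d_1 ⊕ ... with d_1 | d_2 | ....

Answer: M ≅ ℤ^1 ⊕ ℤ/5

Derivation:
rank_ℚ(R)=1; free=2−1=1
SNF(R) diag = [5] → torsion [5]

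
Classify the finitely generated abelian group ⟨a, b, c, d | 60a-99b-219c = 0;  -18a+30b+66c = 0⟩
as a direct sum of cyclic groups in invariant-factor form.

rank_ℚ(R)=2; free=4−2=2
SNF(R) diag = [3, 6] → torsion [3, 6]

Answer: M ≅ ℤ^2 ⊕ ℤ/3 ⊕ ℤ/6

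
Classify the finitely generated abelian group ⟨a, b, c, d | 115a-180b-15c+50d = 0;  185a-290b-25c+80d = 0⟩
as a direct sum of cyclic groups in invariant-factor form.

rank_ℚ(R)=2; free=4−2=2
SNF(R) diag = [5, 10] → torsion [5, 10]

Answer: M ≅ ℤ^2 ⊕ ℤ/5 ⊕ ℤ/10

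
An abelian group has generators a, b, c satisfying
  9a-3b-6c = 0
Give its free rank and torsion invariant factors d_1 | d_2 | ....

Answer: M ≅ ℤ^2 ⊕ ℤ/3

Derivation:
rank_ℚ(R)=1; free=3−1=2
SNF(R) diag = [3] → torsion [3]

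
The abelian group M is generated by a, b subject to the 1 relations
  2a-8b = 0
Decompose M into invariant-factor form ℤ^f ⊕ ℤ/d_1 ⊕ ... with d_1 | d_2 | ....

rank_ℚ(R)=1; free=2−1=1
SNF(R) diag = [2] → torsion [2]

Answer: M ≅ ℤ^1 ⊕ ℤ/2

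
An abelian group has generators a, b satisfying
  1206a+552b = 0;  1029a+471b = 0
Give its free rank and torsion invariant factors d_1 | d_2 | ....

rank_ℚ(R)=2; free=2−2=0
SNF(R) diag = [3, 6] → torsion [3, 6]

Answer: M ≅ ℤ/3 ⊕ ℤ/6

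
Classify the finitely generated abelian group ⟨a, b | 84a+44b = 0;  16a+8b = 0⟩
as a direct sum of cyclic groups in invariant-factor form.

rank_ℚ(R)=2; free=2−2=0
SNF(R) diag = [4, 8] → torsion [4, 8]

Answer: M ≅ ℤ/4 ⊕ ℤ/8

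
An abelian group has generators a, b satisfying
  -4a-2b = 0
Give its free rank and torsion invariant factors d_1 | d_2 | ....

Answer: M ≅ ℤ^1 ⊕ ℤ/2

Derivation:
rank_ℚ(R)=1; free=2−1=1
SNF(R) diag = [2] → torsion [2]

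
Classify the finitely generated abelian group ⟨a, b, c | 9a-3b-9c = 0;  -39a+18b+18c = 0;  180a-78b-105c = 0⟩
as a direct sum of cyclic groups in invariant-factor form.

rank_ℚ(R)=3; free=3−3=0
SNF(R) diag = [3, 3, 3] → torsion [3, 3, 3]

Answer: M ≅ ℤ/3 ⊕ ℤ/3 ⊕ ℤ/3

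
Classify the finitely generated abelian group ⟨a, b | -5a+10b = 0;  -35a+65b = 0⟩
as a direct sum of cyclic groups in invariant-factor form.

Answer: M ≅ ℤ/5 ⊕ ℤ/5

Derivation:
rank_ℚ(R)=2; free=2−2=0
SNF(R) diag = [5, 5] → torsion [5, 5]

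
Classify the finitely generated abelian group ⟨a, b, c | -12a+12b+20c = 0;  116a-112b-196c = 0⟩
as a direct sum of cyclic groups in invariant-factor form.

rank_ℚ(R)=2; free=3−2=1
SNF(R) diag = [4, 4] → torsion [4, 4]

Answer: M ≅ ℤ^1 ⊕ ℤ/4 ⊕ ℤ/4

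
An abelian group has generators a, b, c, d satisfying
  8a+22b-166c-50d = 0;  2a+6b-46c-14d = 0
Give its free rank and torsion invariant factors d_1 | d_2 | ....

Answer: M ≅ ℤ^2 ⊕ ℤ/2 ⊕ ℤ/2

Derivation:
rank_ℚ(R)=2; free=4−2=2
SNF(R) diag = [2, 2] → torsion [2, 2]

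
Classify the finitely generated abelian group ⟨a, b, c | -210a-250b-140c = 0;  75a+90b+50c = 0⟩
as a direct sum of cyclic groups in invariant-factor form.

rank_ℚ(R)=2; free=3−2=1
SNF(R) diag = [5, 10] → torsion [5, 10]

Answer: M ≅ ℤ^1 ⊕ ℤ/5 ⊕ ℤ/10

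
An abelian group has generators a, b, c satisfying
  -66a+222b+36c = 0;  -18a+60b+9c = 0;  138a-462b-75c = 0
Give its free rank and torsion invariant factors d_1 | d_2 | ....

Answer: M ≅ ℤ/3 ⊕ ℤ/6 ⊕ ℤ/6

Derivation:
rank_ℚ(R)=3; free=3−3=0
SNF(R) diag = [3, 6, 6] → torsion [3, 6, 6]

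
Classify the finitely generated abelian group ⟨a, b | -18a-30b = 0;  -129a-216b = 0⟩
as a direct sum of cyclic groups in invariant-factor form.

rank_ℚ(R)=2; free=2−2=0
SNF(R) diag = [3, 6] → torsion [3, 6]

Answer: M ≅ ℤ/3 ⊕ ℤ/6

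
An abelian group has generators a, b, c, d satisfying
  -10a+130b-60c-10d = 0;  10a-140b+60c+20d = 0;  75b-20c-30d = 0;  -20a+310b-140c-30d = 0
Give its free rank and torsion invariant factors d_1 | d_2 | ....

Answer: M ≅ ℤ/5 ⊕ ℤ/10 ⊕ ℤ/10 ⊕ ℤ/20

Derivation:
rank_ℚ(R)=4; free=4−4=0
SNF(R) diag = [5, 10, 10, 20] → torsion [5, 10, 10, 20]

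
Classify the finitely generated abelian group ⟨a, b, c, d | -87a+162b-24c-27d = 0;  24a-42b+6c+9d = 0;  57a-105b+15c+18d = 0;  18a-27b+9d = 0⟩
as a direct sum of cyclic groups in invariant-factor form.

Answer: M ≅ ℤ/3 ⊕ ℤ/3 ⊕ ℤ/3 ⊕ ℤ/9

Derivation:
rank_ℚ(R)=4; free=4−4=0
SNF(R) diag = [3, 3, 3, 9] → torsion [3, 3, 3, 9]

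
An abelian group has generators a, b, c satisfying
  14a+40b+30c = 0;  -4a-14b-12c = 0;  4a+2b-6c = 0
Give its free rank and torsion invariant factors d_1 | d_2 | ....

Answer: M ≅ ℤ/2 ⊕ ℤ/6 ⊕ ℤ/6

Derivation:
rank_ℚ(R)=3; free=3−3=0
SNF(R) diag = [2, 6, 6] → torsion [2, 6, 6]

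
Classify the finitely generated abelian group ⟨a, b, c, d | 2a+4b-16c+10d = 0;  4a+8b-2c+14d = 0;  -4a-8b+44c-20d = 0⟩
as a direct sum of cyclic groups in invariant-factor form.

Answer: M ≅ ℤ^1 ⊕ ℤ/2 ⊕ ℤ/6 ⊕ ℤ/12

Derivation:
rank_ℚ(R)=3; free=4−3=1
SNF(R) diag = [2, 6, 12] → torsion [2, 6, 12]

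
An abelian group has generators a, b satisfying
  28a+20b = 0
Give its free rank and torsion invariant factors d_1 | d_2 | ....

rank_ℚ(R)=1; free=2−1=1
SNF(R) diag = [4] → torsion [4]

Answer: M ≅ ℤ^1 ⊕ ℤ/4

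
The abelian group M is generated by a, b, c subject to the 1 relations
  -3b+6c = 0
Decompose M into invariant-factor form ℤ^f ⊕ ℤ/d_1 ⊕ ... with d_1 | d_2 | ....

rank_ℚ(R)=1; free=3−1=2
SNF(R) diag = [3] → torsion [3]

Answer: M ≅ ℤ^2 ⊕ ℤ/3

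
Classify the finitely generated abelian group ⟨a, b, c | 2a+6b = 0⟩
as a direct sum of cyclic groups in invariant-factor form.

Answer: M ≅ ℤ^2 ⊕ ℤ/2

Derivation:
rank_ℚ(R)=1; free=3−1=2
SNF(R) diag = [2] → torsion [2]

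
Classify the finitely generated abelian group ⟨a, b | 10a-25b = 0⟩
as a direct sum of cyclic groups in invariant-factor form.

Answer: M ≅ ℤ^1 ⊕ ℤ/5

Derivation:
rank_ℚ(R)=1; free=2−1=1
SNF(R) diag = [5] → torsion [5]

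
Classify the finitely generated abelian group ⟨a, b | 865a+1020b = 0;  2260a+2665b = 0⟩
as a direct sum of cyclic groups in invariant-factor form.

rank_ℚ(R)=2; free=2−2=0
SNF(R) diag = [5, 5] → torsion [5, 5]

Answer: M ≅ ℤ/5 ⊕ ℤ/5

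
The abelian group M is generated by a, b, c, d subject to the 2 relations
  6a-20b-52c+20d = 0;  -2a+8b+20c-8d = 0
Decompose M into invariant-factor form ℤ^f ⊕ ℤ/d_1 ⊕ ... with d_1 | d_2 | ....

Answer: M ≅ ℤ^2 ⊕ ℤ/2 ⊕ ℤ/4

Derivation:
rank_ℚ(R)=2; free=4−2=2
SNF(R) diag = [2, 4] → torsion [2, 4]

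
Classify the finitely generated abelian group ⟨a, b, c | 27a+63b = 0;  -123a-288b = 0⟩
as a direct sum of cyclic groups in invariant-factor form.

rank_ℚ(R)=2; free=3−2=1
SNF(R) diag = [3, 9] → torsion [3, 9]

Answer: M ≅ ℤ^1 ⊕ ℤ/3 ⊕ ℤ/9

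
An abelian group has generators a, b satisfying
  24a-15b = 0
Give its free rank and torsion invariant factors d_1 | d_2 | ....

Answer: M ≅ ℤ^1 ⊕ ℤ/3

Derivation:
rank_ℚ(R)=1; free=2−1=1
SNF(R) diag = [3] → torsion [3]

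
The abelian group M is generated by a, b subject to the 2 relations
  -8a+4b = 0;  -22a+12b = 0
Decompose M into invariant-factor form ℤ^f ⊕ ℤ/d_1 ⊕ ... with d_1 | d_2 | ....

rank_ℚ(R)=2; free=2−2=0
SNF(R) diag = [2, 4] → torsion [2, 4]

Answer: M ≅ ℤ/2 ⊕ ℤ/4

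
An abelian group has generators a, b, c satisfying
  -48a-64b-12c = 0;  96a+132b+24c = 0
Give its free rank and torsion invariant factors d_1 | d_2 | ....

rank_ℚ(R)=2; free=3−2=1
SNF(R) diag = [4, 12] → torsion [4, 12]

Answer: M ≅ ℤ^1 ⊕ ℤ/4 ⊕ ℤ/12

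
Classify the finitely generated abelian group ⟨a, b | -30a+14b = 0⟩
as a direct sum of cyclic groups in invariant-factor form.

rank_ℚ(R)=1; free=2−1=1
SNF(R) diag = [2] → torsion [2]

Answer: M ≅ ℤ^1 ⊕ ℤ/2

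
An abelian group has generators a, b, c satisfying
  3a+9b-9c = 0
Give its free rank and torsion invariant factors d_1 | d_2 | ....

Answer: M ≅ ℤ^2 ⊕ ℤ/3

Derivation:
rank_ℚ(R)=1; free=3−1=2
SNF(R) diag = [3] → torsion [3]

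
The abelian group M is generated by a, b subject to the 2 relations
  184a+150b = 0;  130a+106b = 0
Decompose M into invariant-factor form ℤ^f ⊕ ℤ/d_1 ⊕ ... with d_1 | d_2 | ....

Answer: M ≅ ℤ/2 ⊕ ℤ/2

Derivation:
rank_ℚ(R)=2; free=2−2=0
SNF(R) diag = [2, 2] → torsion [2, 2]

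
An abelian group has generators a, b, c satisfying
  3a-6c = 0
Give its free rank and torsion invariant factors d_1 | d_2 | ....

Answer: M ≅ ℤ^2 ⊕ ℤ/3

Derivation:
rank_ℚ(R)=1; free=3−1=2
SNF(R) diag = [3] → torsion [3]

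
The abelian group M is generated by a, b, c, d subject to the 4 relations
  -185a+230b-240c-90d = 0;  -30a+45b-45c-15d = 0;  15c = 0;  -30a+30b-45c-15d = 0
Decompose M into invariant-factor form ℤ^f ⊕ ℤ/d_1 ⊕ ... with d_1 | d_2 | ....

rank_ℚ(R)=4; free=4−4=0
SNF(R) diag = [5, 15, 15, 15] → torsion [5, 15, 15, 15]

Answer: M ≅ ℤ/5 ⊕ ℤ/15 ⊕ ℤ/15 ⊕ ℤ/15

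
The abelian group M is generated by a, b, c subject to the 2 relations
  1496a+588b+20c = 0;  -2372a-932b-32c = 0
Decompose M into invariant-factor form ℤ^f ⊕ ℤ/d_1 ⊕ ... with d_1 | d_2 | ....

Answer: M ≅ ℤ^1 ⊕ ℤ/4 ⊕ ℤ/4

Derivation:
rank_ℚ(R)=2; free=3−2=1
SNF(R) diag = [4, 4] → torsion [4, 4]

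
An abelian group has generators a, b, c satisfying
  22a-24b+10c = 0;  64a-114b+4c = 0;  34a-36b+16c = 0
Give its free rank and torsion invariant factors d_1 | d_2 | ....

Answer: M ≅ ℤ/2 ⊕ ℤ/6 ⊕ ℤ/6

Derivation:
rank_ℚ(R)=3; free=3−3=0
SNF(R) diag = [2, 6, 6] → torsion [2, 6, 6]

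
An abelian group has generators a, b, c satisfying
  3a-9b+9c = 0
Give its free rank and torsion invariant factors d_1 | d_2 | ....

Answer: M ≅ ℤ^2 ⊕ ℤ/3

Derivation:
rank_ℚ(R)=1; free=3−1=2
SNF(R) diag = [3] → torsion [3]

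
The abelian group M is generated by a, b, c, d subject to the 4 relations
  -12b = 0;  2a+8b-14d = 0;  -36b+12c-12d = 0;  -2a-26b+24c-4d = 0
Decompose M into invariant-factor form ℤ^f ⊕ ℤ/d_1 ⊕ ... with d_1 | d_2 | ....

rank_ℚ(R)=4; free=4−4=0
SNF(R) diag = [2, 6, 12, 12] → torsion [2, 6, 12, 12]

Answer: M ≅ ℤ/2 ⊕ ℤ/6 ⊕ ℤ/12 ⊕ ℤ/12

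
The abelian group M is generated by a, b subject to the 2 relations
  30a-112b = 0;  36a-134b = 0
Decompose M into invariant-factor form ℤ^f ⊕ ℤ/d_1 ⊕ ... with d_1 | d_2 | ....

Answer: M ≅ ℤ/2 ⊕ ℤ/6

Derivation:
rank_ℚ(R)=2; free=2−2=0
SNF(R) diag = [2, 6] → torsion [2, 6]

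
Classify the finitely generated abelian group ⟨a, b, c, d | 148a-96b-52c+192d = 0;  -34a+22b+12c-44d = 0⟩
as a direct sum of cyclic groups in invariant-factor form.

rank_ℚ(R)=2; free=4−2=2
SNF(R) diag = [2, 4] → torsion [2, 4]

Answer: M ≅ ℤ^2 ⊕ ℤ/2 ⊕ ℤ/4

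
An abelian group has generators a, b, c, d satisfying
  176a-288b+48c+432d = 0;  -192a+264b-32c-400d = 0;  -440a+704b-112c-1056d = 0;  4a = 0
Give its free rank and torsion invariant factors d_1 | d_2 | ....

rank_ℚ(R)=4; free=4−4=0
SNF(R) diag = [4, 8, 16, 48] → torsion [4, 8, 16, 48]

Answer: M ≅ ℤ/4 ⊕ ℤ/8 ⊕ ℤ/16 ⊕ ℤ/48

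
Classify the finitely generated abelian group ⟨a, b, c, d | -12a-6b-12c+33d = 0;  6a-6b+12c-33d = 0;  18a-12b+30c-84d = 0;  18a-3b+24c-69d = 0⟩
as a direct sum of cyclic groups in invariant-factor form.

rank_ℚ(R)=4; free=4−4=0
SNF(R) diag = [3, 3, 6, 6] → torsion [3, 3, 6, 6]

Answer: M ≅ ℤ/3 ⊕ ℤ/3 ⊕ ℤ/6 ⊕ ℤ/6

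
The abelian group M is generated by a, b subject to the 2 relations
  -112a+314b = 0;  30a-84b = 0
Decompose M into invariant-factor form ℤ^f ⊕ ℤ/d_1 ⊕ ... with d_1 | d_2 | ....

rank_ℚ(R)=2; free=2−2=0
SNF(R) diag = [2, 6] → torsion [2, 6]

Answer: M ≅ ℤ/2 ⊕ ℤ/6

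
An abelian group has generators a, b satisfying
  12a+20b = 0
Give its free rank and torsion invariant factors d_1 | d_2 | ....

Answer: M ≅ ℤ^1 ⊕ ℤ/4

Derivation:
rank_ℚ(R)=1; free=2−1=1
SNF(R) diag = [4] → torsion [4]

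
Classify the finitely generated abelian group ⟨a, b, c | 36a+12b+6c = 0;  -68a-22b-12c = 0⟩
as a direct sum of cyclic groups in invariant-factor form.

rank_ℚ(R)=2; free=3−2=1
SNF(R) diag = [2, 6] → torsion [2, 6]

Answer: M ≅ ℤ^1 ⊕ ℤ/2 ⊕ ℤ/6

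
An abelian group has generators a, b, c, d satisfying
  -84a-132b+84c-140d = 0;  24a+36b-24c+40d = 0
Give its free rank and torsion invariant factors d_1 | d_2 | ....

rank_ℚ(R)=2; free=4−2=2
SNF(R) diag = [4, 12] → torsion [4, 12]

Answer: M ≅ ℤ^2 ⊕ ℤ/4 ⊕ ℤ/12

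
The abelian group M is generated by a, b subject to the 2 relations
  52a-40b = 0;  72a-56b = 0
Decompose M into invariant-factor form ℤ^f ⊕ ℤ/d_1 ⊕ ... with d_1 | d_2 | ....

rank_ℚ(R)=2; free=2−2=0
SNF(R) diag = [4, 8] → torsion [4, 8]

Answer: M ≅ ℤ/4 ⊕ ℤ/8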